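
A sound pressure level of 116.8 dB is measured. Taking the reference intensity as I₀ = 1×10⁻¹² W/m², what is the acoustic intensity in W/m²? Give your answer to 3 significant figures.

0.479 W/m²

L = 10·log₁₀(I/I₀) ⇒ I = I₀·10^(L/10) = 10⁻¹² × 10^11.68.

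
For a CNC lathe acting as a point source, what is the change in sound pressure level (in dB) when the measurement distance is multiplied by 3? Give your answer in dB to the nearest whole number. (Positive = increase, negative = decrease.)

A point source loses 6 dB per doubling of distance; generally ΔL = −20·log₁₀(r₂/r₁).
ΔL = −20·log₁₀(3) = -9.54 dB.

-10 dB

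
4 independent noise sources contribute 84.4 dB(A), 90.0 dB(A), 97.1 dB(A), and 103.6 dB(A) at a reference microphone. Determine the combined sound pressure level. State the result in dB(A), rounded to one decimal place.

104.7 dB(A)

For uncorrelated sources the intensities add, so convert each level to linear form, sum, and take 10·log₁₀ of the total.
Σ 10^(L/10) = 10^(84.4/10) + 10^(90.0/10) + 10^(97.1/10) + 10^(103.6/10) = 2.931e+10.
L_total = 10·log₁₀(2.931e+10) = 104.67 dB(A).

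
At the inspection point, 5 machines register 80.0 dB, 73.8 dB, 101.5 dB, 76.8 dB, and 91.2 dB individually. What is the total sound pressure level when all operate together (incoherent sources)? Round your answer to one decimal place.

Incoherent sources combine by intensity addition: L_total = 10·log₁₀(Σ 10^(L_i/10)).
Σ 10^(L/10) = 10^(80.0/10) + 10^(73.8/10) + 10^(101.5/10) + 10^(76.8/10) + 10^(91.2/10) = 1.562e+10.
L_total = 10·log₁₀(1.562e+10) = 101.94 dB.

101.9 dB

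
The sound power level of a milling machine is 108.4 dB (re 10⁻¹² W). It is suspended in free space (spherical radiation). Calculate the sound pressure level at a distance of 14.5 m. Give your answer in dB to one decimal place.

Free-field spherical radiation: L_p = L_w − 10·log₁₀(4π·r²), r = 14.5 m.
4π·r² = 2642 m², 10·log₁₀ of that is 34.219 dB.
L_p = 108.4 − 34.219 = 74.18 dB.

74.2 dB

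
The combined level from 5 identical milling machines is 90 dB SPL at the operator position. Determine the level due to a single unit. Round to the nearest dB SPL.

Dividing the total intensity by 5 lowers the level by 10·log₁₀ 5 = 6.990 dB: L₁ = 90 − 6.990.

83 dB SPL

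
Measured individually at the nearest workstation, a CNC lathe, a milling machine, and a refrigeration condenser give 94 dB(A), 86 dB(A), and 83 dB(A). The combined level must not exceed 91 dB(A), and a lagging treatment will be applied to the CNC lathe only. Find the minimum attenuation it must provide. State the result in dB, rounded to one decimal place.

The untreated sources together contribute 10^(86/10) + 10^(83/10) = 5.976e+08, i.e. 87.76 dB(A).
The limit corresponds to 10^(91/10) = 1.259e+09; subtracting the fixed part leaves 6.613e+08 for the CNC lathe, i.e. 88.20 dB(A).
Required insertion loss = 94 − 88.20 = 5.80 dB.

5.8 dB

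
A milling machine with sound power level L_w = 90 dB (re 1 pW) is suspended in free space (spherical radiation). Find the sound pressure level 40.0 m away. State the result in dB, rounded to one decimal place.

47.0 dB

L_p = L_w − 10·log₁₀(4π·r²) with r = 40.0 m.
4π·r² = 2.011e+04 m², 10·log₁₀ of that is 43.033 dB.
L_p = 90 − 43.033 = 46.97 dB.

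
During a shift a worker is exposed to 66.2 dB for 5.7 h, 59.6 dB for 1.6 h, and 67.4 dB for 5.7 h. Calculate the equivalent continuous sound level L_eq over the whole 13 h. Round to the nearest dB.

66 dB

L_eq = 10·log₁₀[(1/T)·Σ tᵢ·10^(Lᵢ/10)] with T = 13 h.
Σ tᵢ·10^(Lᵢ/10) = 5.7·10^(66.2/10) + 1.6·10^(59.6/10) + 5.7·10^(67.4/10) = 5.654e+07.
L_eq = 10·log₁₀(5.654e+07/13) = 66.38 dB.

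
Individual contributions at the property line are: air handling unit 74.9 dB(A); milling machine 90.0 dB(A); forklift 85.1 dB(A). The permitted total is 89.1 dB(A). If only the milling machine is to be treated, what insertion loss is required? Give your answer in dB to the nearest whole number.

3 dB

Fixed contribution from the other sources: Σ 10^(L/10) = 10^(74.9/10) + 10^(85.1/10) = 3.545e+08 (85.50 dB(A)).
To meet 89.1 dB(A) overall, the treated milling machine may contribute at most 10^(89.1/10) − 3.545e+08 = 4.583e+08, i.e. 86.61 dB(A).
So the milling machine must be reduced from 90.0 to 86.61 dB(A): IL = 3.39 dB.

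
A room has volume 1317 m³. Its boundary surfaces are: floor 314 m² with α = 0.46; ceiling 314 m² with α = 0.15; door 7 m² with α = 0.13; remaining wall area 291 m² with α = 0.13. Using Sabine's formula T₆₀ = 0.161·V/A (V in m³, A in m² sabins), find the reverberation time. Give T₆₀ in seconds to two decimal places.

0.92 s

Summing Sᵢαᵢ: 314·0.46 + 314·0.15 + 7·0.13 + 291·0.13 = 230.28 m².
T₆₀ = 0.161·V/A = 0.161·1317/230.28 = 0.921 s.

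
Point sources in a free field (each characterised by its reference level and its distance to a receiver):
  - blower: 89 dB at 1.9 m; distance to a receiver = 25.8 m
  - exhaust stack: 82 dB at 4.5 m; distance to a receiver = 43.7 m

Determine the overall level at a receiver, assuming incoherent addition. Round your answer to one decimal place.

First find each source's level at the receiver (point-source: −20·log₁₀(r/r_ref)), then combine on an intensity basis.
blower: 89 − 20·log₁₀(25.8/1.9) = 89 − 22.66 = 66.34 dB.
exhaust stack: 82 − 20·log₁₀(43.7/4.5) = 82 − 19.75 = 62.25 dB.
Σ 10^(L/10) = 5.989e+06 → L_total = 10·log₁₀(5.989e+06) = 67.77 dB.

67.8 dB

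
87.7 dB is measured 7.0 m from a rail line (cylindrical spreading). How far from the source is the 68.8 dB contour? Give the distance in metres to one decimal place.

543.4 m

For a line source L₁ − L₂ = 10·log₁₀(r₂/r₁), so r₂ = r₁·10^((L₁−L₂)/10).
r₂ = 7.0·10^((87.7−68.8)/10) = 7.0·10^(18.9/10) = 543.37 m.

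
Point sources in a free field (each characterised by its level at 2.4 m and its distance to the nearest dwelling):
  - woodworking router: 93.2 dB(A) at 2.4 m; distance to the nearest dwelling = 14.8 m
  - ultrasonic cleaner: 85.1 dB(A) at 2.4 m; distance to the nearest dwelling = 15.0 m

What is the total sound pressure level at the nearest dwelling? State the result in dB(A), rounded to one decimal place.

78.0 dB(A)

Propagate each source to the receiver with L = L_ref − 20·log₁₀(r/r_ref), then add intensities.
woodworking router: 93.2 − 20·log₁₀(14.8/2.4) = 93.2 − 15.80 = 77.40 dB(A).
ultrasonic cleaner: 85.1 − 20·log₁₀(15.0/2.4) = 85.1 − 15.92 = 69.18 dB(A).
Σ 10^(L/10) = 6.323e+07 → L_total = 10·log₁₀(6.323e+07) = 78.01 dB(A).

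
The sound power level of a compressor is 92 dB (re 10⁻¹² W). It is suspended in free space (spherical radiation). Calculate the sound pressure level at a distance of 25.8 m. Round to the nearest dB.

53 dB

L_p = L_w − 10·log₁₀(4π·r²) with r = 25.8 m.
4π·r² = 8365 m², 10·log₁₀ of that is 39.224 dB.
L_p = 92 − 39.224 = 52.78 dB.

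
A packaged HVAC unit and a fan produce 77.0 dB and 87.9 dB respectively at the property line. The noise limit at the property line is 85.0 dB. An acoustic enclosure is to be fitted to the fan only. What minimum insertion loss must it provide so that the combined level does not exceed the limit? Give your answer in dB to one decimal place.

3.6 dB

The untreated sources together contribute 10^(77.0/10) = 5.012e+07, i.e. 77.00 dB.
The limit corresponds to 10^(85.0/10) = 3.162e+08; subtracting the fixed part leaves 2.661e+08 for the fan, i.e. 84.25 dB.
So the fan must be reduced from 87.9 to 84.25 dB: IL = 3.65 dB.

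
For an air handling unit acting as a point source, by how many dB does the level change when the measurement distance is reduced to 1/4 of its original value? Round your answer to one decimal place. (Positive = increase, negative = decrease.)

With spherical spreading the level changes by −20·log₁₀(r₂/r₁).
ΔL = −20·log₁₀(0.25) = +12.04 dB.

+12.0 dB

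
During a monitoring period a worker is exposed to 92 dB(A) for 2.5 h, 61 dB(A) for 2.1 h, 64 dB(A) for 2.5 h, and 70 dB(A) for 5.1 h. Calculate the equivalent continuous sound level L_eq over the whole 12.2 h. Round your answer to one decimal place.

85.2 dB(A)

L_eq = 10·log₁₀[(1/T)·Σ tᵢ·10^(Lᵢ/10)] with T = 12.2 h.
Σ tᵢ·10^(Lᵢ/10) = 2.5·10^(92/10) + 2.1·10^(61/10) + 2.5·10^(64/10) + 5.1·10^(70/10) = 4.022e+09.
L_eq = 10·log₁₀(4.022e+09/12.2) = 85.18 dB(A).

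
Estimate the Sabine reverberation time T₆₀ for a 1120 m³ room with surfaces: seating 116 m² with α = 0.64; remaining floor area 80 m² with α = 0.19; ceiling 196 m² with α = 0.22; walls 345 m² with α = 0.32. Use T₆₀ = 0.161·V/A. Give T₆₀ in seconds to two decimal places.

0.74 s

Total absorption A = 116·0.64 + 80·0.19 + 196·0.22 + 345·0.32 = 242.96 m² sabins.
T₆₀ = 0.161·V/A = 0.161·1120/242.96 = 0.742 s.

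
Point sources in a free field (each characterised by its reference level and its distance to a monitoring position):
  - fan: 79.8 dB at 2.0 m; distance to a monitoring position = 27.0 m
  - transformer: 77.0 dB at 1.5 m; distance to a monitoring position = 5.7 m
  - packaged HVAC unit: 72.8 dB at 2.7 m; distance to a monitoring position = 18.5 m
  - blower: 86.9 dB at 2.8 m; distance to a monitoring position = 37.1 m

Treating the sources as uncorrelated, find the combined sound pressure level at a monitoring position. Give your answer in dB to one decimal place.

68.6 dB

Apply inverse-square spreading to bring every level to the receiver, then sum 10^(L/10).
fan: 79.8 − 20·log₁₀(27.0/2.0) = 79.8 − 22.61 = 57.19 dB.
transformer: 77.0 − 20·log₁₀(5.7/1.5) = 77.0 − 11.60 = 65.40 dB.
packaged HVAC unit: 72.8 − 20·log₁₀(18.5/2.7) = 72.8 − 16.72 = 56.08 dB.
blower: 86.9 − 20·log₁₀(37.1/2.8) = 86.9 − 22.44 = 64.46 dB.
Σ 10^(L/10) = 7.190e+06 → L_total = 10·log₁₀(7.190e+06) = 68.57 dB.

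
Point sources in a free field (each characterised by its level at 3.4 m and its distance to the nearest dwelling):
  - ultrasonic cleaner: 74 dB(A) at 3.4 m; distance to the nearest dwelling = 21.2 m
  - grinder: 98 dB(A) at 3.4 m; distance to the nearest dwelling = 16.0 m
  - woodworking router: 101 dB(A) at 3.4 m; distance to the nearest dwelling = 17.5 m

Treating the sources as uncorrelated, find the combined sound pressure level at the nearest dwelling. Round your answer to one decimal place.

88.8 dB(A)

Apply inverse-square spreading to bring every level to the receiver, then sum 10^(L/10).
ultrasonic cleaner: 74 − 20·log₁₀(21.2/3.4) = 74 − 15.90 = 58.10 dB(A).
grinder: 98 − 20·log₁₀(16.0/3.4) = 98 − 13.45 = 84.55 dB(A).
woodworking router: 101 − 20·log₁₀(17.5/3.4) = 101 − 14.23 = 86.77 dB(A).
Σ 10^(L/10) = 7.608e+08 → L_total = 10·log₁₀(7.608e+08) = 88.81 dB(A).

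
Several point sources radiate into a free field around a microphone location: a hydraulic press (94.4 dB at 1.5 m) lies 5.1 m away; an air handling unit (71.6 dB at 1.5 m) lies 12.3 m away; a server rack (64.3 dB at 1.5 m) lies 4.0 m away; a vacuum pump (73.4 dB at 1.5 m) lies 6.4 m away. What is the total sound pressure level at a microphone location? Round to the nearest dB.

84 dB

First find each source's level at the receiver (point-source: −20·log₁₀(r/r_ref)), then combine on an intensity basis.
hydraulic press: 94.4 − 20·log₁₀(5.1/1.5) = 94.4 − 10.63 = 83.77 dB.
air handling unit: 71.6 − 20·log₁₀(12.3/1.5) = 71.6 − 18.28 = 53.32 dB.
server rack: 64.3 − 20·log₁₀(4.0/1.5) = 64.3 − 8.52 = 55.78 dB.
vacuum pump: 73.4 − 20·log₁₀(6.4/1.5) = 73.4 − 12.60 = 60.80 dB.
Σ 10^(L/10) = 2.401e+08 → L_total = 10·log₁₀(2.401e+08) = 83.80 dB.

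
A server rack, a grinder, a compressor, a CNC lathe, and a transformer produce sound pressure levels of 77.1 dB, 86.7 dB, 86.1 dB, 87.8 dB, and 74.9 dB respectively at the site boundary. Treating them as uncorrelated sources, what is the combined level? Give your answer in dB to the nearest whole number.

92 dB

Incoherent sources combine by intensity addition: L_total = 10·log₁₀(Σ 10^(L_i/10)).
Σ 10^(L/10) = 10^(77.1/10) + 10^(86.7/10) + 10^(86.1/10) + 10^(87.8/10) + 10^(74.9/10) = 1.560e+09.
L_total = 10·log₁₀(1.560e+09) = 91.93 dB.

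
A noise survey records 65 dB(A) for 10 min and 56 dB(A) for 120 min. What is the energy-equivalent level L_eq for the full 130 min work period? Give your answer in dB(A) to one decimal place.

57.9 dB(A)

Weight each interval's intensity by its duration and average over T = 130 min:
Σ tᵢ·10^(Lᵢ/10) = 10·10^(65/10) + 120·10^(56/10) = 7.940e+07.
L_eq = 10·log₁₀(7.940e+07/130) = 57.86 dB(A).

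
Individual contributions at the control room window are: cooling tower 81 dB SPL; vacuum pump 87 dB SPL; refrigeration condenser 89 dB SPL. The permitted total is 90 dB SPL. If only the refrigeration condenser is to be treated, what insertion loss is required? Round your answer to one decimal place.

Everything except the refrigeration condenser sums to 10^(81/10) + 10^(87/10) = 6.271e+08 in linear terms, 87.97 dB SPL.
The limit corresponds to 10^(90/10) = 1.000e+09; subtracting the fixed part leaves 3.729e+08 for the refrigeration condenser, i.e. 85.72 dB SPL.
So the refrigeration condenser must be reduced from 89 to 85.72 dB SPL: IL = 3.28 dB.

3.3 dB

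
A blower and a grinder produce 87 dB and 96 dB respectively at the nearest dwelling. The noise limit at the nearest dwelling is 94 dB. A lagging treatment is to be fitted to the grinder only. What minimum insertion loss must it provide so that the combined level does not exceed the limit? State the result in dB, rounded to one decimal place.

Everything except the grinder sums to 10^(87/10) = 5.012e+08 in linear terms, 87.00 dB.
The limit corresponds to 10^(94/10) = 2.512e+09; subtracting the fixed part leaves 2.011e+09 for the grinder, i.e. 93.03 dB.
Required insertion loss = 96 − 93.03 = 2.97 dB.

3.0 dB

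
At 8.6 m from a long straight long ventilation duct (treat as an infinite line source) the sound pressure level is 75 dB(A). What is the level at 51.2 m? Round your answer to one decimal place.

Cylindrical spreading from a line source gives a 10·log₁₀(r₂/r₁) drop.
L₂ = 75 − 10·log₁₀(51.2/8.6) = 75 − 7.748 = 67.25 dB(A).

67.3 dB(A)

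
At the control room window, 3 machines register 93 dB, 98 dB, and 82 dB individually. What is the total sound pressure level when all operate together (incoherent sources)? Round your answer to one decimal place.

99.3 dB

For uncorrelated sources the intensities add, so convert each level to linear form, sum, and take 10·log₁₀ of the total.
Σ 10^(L/10) = 10^(93/10) + 10^(98/10) + 10^(82/10) = 8.463e+09.
L_total = 10·log₁₀(8.463e+09) = 99.28 dB.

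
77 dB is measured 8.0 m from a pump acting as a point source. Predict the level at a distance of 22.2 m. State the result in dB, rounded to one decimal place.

68.1 dB

For a point source, L₂ = L₁ − 20·log₁₀(r₂/r₁).
L₂ = 77 − 20·log₁₀(22.2/8.0) = 77 − 8.865 = 68.13 dB.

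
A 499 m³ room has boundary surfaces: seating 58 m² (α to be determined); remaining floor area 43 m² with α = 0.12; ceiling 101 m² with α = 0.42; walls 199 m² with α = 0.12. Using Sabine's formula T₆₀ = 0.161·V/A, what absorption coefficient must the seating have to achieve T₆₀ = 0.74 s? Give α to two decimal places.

0.64

Required total absorption A = 0.161·499/0.74 = 108.57 m².
Absorption from the other surfaces = 43·0.12 + 101·0.42 + 199·0.12 = 71.46 m², so the seating must supply 37.11 m² over 58 m².
α = 37.11/58 = 0.640.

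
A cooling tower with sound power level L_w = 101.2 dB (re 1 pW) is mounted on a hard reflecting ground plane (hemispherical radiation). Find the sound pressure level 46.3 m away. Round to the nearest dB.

L_p = L_w − 10·log₁₀(2π·r²) with r = 46.3 m.
2π·r² = 1.347e+04 m², 10·log₁₀ of that is 41.293 dB.
L_p = 101.2 − 41.293 = 59.91 dB.

60 dB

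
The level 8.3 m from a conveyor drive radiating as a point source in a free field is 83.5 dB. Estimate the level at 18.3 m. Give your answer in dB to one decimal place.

For a point source, L₂ = L₁ − 20·log₁₀(r₂/r₁).
L₂ = 83.5 − 20·log₁₀(18.3/8.3) = 83.5 − 6.867 = 76.63 dB.

76.6 dB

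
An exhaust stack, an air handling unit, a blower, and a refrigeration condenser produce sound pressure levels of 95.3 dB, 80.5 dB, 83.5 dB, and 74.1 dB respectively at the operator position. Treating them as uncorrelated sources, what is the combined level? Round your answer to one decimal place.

For uncorrelated sources the intensities add, so convert each level to linear form, sum, and take 10·log₁₀ of the total.
Σ 10^(L/10) = 10^(95.3/10) + 10^(80.5/10) + 10^(83.5/10) + 10^(74.1/10) = 3.750e+09.
L_total = 10·log₁₀(3.750e+09) = 95.74 dB.

95.7 dB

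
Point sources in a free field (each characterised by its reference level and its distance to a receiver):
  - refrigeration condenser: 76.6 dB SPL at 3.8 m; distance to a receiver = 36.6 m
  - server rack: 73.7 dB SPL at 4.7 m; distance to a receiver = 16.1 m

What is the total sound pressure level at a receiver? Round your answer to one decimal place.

Apply inverse-square spreading to bring every level to the receiver, then sum 10^(L/10).
refrigeration condenser: 76.6 − 20·log₁₀(36.6/3.8) = 76.6 − 19.67 = 56.93 dB SPL.
server rack: 73.7 − 20·log₁₀(16.1/4.7) = 73.7 − 10.69 = 63.01 dB SPL.
Σ 10^(L/10) = 2.490e+06 → L_total = 10·log₁₀(2.490e+06) = 63.96 dB SPL.

64.0 dB SPL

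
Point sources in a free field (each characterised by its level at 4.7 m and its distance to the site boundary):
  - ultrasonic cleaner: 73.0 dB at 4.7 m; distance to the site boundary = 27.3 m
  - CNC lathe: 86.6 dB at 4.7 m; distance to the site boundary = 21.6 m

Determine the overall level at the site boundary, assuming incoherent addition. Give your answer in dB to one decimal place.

Apply inverse-square spreading to bring every level to the receiver, then sum 10^(L/10).
ultrasonic cleaner: 73.0 − 20·log₁₀(27.3/4.7) = 73.0 − 15.28 = 57.72 dB.
CNC lathe: 86.6 − 20·log₁₀(21.6/4.7) = 86.6 − 13.25 = 73.35 dB.
Σ 10^(L/10) = 2.223e+07 → L_total = 10·log₁₀(2.223e+07) = 73.47 dB.

73.5 dB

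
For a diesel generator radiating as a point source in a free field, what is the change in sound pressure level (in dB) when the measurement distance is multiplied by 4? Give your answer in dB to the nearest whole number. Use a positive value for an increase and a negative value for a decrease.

With spherical spreading the level changes by −20·log₁₀(r₂/r₁).
ΔL = −20·log₁₀(4) = -12.04 dB.

-12 dB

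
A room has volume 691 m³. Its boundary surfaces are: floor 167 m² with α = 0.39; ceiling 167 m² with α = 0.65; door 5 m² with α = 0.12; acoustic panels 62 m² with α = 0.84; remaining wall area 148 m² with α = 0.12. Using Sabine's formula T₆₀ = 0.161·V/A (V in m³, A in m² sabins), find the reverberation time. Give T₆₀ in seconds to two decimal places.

A = Σ Sᵢαᵢ = 167·0.39 + 167·0.65 + 5·0.12 + 62·0.84 + 148·0.12 = 244.12 m².
T₆₀ = 0.161·V/A = 0.161·691/244.12 = 0.456 s.

0.46 s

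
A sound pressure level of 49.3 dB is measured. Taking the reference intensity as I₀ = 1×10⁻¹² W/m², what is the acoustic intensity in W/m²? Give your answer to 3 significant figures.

I = I₀·10^(L/10) = 10⁻¹² × 10^(49.3/10) = 10^(-7.070).

8.51e-08 W/m²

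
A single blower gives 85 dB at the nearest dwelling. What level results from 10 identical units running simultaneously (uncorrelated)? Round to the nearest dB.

95 dB

With 10 equal, uncorrelated contributions the intensity is 10× that of one unit, giving a rise of 10·log₁₀ 10.
L_total = 85 + 10·log₁₀(10) = 85 + 10.000 = 95.00 dB.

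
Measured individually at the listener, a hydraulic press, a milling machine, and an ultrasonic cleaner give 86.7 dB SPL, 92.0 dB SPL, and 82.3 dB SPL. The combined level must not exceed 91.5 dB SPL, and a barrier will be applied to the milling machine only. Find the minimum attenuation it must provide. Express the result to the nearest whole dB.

Everything except the milling machine sums to 10^(86.7/10) + 10^(82.3/10) = 6.376e+08 in linear terms, 88.05 dB SPL.
To meet 91.5 dB SPL overall, the treated milling machine may contribute at most 10^(91.5/10) − 6.376e+08 = 7.750e+08, i.e. 88.89 dB SPL.
Required insertion loss = 92.0 − 88.89 = 3.11 dB.

3 dB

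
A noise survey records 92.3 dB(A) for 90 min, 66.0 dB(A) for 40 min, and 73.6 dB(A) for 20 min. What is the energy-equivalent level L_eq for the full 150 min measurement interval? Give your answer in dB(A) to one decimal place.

Weight each interval's intensity by its duration and average over T = 150 min:
Σ tᵢ·10^(Lᵢ/10) = 90·10^(92.3/10) + 40·10^(66.0/10) + 20·10^(73.6/10) = 1.535e+11.
L_eq = 10·log₁₀(1.535e+11/150) = 90.10 dB(A).

90.1 dB(A)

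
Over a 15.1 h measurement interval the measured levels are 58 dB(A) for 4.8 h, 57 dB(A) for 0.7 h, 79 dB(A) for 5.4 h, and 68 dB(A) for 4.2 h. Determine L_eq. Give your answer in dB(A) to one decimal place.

The energy average is taken in the linear domain: L_eq = 10·log₁₀[(Σ tᵢ·10^(Lᵢ/10))/T], T = 15.1 h.
Σ tᵢ·10^(Lᵢ/10) = 4.8·10^(58/10) + 0.7·10^(57/10) + 5.4·10^(79/10) + 4.2·10^(68/10) = 4.588e+08.
L_eq = 10·log₁₀(4.588e+08/15.1) = 74.83 dB(A).

74.8 dB(A)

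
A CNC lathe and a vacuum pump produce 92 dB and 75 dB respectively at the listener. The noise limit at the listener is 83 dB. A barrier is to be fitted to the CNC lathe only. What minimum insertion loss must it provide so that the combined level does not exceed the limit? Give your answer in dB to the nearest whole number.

10 dB

Fixed contribution from the other source: Σ 10^(L/10) = 10^(75/10) = 3.162e+07 (75.00 dB).
The limit corresponds to 10^(83/10) = 1.995e+08; subtracting the fixed part leaves 1.679e+08 for the CNC lathe, i.e. 82.25 dB.
Required insertion loss = 92 − 82.25 = 9.75 dB.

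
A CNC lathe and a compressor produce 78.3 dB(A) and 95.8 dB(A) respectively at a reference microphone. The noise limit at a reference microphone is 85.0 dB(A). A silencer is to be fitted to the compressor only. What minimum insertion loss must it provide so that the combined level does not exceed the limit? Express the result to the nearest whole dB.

12 dB

The untreated sources together contribute 10^(78.3/10) = 6.761e+07, i.e. 78.30 dB(A).
The limit corresponds to 10^(85.0/10) = 3.162e+08; subtracting the fixed part leaves 2.486e+08 for the compressor, i.e. 83.96 dB(A).
Required insertion loss = 95.8 − 83.96 = 11.84 dB.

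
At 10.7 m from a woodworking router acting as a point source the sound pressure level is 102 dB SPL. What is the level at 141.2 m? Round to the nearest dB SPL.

80 dB SPL

For a point source, L₂ = L₁ − 20·log₁₀(r₂/r₁).
L₂ = 102 − 20·log₁₀(141.2/10.7) = 102 − 22.409 = 79.59 dB SPL.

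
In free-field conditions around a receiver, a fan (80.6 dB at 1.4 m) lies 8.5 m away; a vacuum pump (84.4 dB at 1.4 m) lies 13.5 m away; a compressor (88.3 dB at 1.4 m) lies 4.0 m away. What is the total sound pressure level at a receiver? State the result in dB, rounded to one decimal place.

First find each source's level at the receiver (point-source: −20·log₁₀(r/r_ref)), then combine on an intensity basis.
fan: 80.6 − 20·log₁₀(8.5/1.4) = 80.6 − 15.67 = 64.93 dB.
vacuum pump: 84.4 − 20·log₁₀(13.5/1.4) = 84.4 − 19.68 = 64.72 dB.
compressor: 88.3 − 20·log₁₀(4.0/1.4) = 88.3 − 9.12 = 79.18 dB.
Σ 10^(L/10) = 8.890e+07 → L_total = 10·log₁₀(8.890e+07) = 79.49 dB.

79.5 dB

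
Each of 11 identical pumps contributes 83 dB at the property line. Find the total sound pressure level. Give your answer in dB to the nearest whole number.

93 dB

N identical incoherent sources raise the level by 10·log₁₀ N.
L_total = 83 + 10·log₁₀(11) = 83 + 10.414 = 93.41 dB.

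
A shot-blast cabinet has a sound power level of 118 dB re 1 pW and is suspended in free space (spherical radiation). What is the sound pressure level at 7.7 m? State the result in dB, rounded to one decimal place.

89.3 dB

Free-field spherical radiation: L_p = L_w − 10·log₁₀(4π·r²), r = 7.7 m.
4π·r² = 745.1 m², 10·log₁₀ of that is 28.722 dB.
L_p = 118 − 28.722 = 89.28 dB.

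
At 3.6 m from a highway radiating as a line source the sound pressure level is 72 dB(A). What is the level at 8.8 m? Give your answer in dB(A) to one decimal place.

For a line source, L₂ = L₁ − 10·log₁₀(r₂/r₁).
L₂ = 72 − 10·log₁₀(8.8/3.6) = 72 − 3.882 = 68.12 dB(A).

68.1 dB(A)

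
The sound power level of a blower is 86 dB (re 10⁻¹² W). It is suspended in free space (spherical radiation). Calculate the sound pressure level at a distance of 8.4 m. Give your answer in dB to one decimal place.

L_p = L_w − 10·log₁₀(4π·r²) with r = 8.4 m.
4π·r² = 886.7 m², 10·log₁₀ of that is 29.478 dB.
L_p = 86 − 29.478 = 56.52 dB.

56.5 dB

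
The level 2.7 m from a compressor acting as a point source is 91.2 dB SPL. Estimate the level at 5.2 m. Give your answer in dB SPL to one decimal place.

For a point source, L₂ = L₁ − 20·log₁₀(r₂/r₁).
L₂ = 91.2 − 20·log₁₀(5.2/2.7) = 91.2 − 5.693 = 85.51 dB SPL.

85.5 dB SPL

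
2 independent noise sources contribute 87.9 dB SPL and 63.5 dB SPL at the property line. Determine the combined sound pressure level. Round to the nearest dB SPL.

88 dB SPL

For uncorrelated sources the intensities add, so convert each level to linear form, sum, and take 10·log₁₀ of the total.
Σ 10^(L/10) = 10^(87.9/10) + 10^(63.5/10) = 6.188e+08.
L_total = 10·log₁₀(6.188e+08) = 87.92 dB SPL.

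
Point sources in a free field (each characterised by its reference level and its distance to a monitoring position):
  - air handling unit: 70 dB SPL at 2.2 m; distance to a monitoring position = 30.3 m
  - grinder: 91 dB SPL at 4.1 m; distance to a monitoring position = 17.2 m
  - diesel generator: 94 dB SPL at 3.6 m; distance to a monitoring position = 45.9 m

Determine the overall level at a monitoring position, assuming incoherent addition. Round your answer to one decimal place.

79.4 dB SPL

First find each source's level at the receiver (point-source: −20·log₁₀(r/r_ref)), then combine on an intensity basis.
air handling unit: 70 − 20·log₁₀(30.3/2.2) = 70 − 22.78 = 47.22 dB SPL.
grinder: 91 − 20·log₁₀(17.2/4.1) = 91 − 12.45 = 78.55 dB SPL.
diesel generator: 94 − 20·log₁₀(45.9/3.6) = 94 − 22.11 = 71.89 dB SPL.
Σ 10^(L/10) = 8.704e+07 → L_total = 10·log₁₀(8.704e+07) = 79.40 dB SPL.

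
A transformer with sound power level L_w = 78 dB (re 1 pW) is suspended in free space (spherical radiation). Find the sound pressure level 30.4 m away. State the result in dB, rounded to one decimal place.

Free-field spherical radiation: L_p = L_w − 10·log₁₀(4π·r²), r = 30.4 m.
4π·r² = 1.161e+04 m², 10·log₁₀ of that is 40.650 dB.
L_p = 78 − 40.650 = 37.35 dB.

37.4 dB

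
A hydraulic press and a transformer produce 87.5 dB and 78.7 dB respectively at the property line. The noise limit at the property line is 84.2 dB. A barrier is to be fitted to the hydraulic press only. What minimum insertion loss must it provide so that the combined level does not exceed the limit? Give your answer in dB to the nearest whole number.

Fixed contribution from the other source: Σ 10^(L/10) = 10^(78.7/10) = 7.413e+07 (78.70 dB).
The limit corresponds to 10^(84.2/10) = 2.630e+08; subtracting the fixed part leaves 1.889e+08 for the hydraulic press, i.e. 82.76 dB.
So the hydraulic press must be reduced from 87.5 to 82.76 dB: IL = 4.74 dB.

5 dB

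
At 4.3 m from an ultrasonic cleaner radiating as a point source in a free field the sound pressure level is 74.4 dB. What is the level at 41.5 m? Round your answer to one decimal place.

Spherical spreading from a point source gives a 20·log₁₀(r₂/r₁) drop.
L₂ = 74.4 − 20·log₁₀(41.5/4.3) = 74.4 − 19.692 = 54.71 dB.

54.7 dB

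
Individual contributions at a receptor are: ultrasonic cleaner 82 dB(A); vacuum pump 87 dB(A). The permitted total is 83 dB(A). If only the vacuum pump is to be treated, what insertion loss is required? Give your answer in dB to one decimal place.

10.9 dB

Everything except the vacuum pump sums to 10^(82/10) = 1.585e+08 in linear terms, 82.00 dB(A).
To meet 83 dB(A) overall, the treated vacuum pump may contribute at most 10^(83/10) − 1.585e+08 = 4.104e+07, i.e. 76.13 dB(A).
So the vacuum pump must be reduced from 87 to 76.13 dB(A): IL = 10.87 dB.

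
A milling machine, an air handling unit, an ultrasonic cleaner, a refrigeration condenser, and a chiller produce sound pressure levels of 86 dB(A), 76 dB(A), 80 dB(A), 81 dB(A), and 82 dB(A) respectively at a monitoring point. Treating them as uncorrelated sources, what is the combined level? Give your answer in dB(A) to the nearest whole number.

Incoherent sources combine by intensity addition: L_total = 10·log₁₀(Σ 10^(L_i/10)).
Σ 10^(L/10) = 10^(86/10) + 10^(76/10) + 10^(80/10) + 10^(81/10) + 10^(82/10) = 8.223e+08.
L_total = 10·log₁₀(8.223e+08) = 89.15 dB(A).

89 dB(A)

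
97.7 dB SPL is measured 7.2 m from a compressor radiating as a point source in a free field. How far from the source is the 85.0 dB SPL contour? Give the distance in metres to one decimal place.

31.1 m

Point-source spreading drops the level by 20·log₁₀(r₂/r₁); inverting, r₂/r₁ = 10^(ΔL/20).
r₂ = 7.2·10^((97.7−85.0)/20) = 7.2·10^(12.7/20) = 31.07 m.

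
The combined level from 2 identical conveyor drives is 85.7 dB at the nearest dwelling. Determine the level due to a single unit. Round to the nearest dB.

Dividing the total intensity by 2 lowers the level by 10·log₁₀ 2 = 3.010 dB: L₁ = 85.7 − 3.010.

83 dB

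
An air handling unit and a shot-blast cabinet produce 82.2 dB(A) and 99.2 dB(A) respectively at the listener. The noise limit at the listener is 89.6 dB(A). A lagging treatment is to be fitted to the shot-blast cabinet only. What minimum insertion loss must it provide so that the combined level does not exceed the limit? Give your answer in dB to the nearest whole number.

10 dB

Fixed contribution from the other source: Σ 10^(L/10) = 10^(82.2/10) = 1.660e+08 (82.20 dB(A)).
The limit corresponds to 10^(89.6/10) = 9.120e+08; subtracting the fixed part leaves 7.461e+08 for the shot-blast cabinet, i.e. 88.73 dB(A).
Required insertion loss = 99.2 − 88.73 = 10.47 dB.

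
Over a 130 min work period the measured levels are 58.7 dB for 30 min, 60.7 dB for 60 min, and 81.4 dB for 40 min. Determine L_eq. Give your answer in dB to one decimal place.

76.4 dB

L_eq = 10·log₁₀[(1/T)·Σ tᵢ·10^(Lᵢ/10)] with T = 130 min.
Σ tᵢ·10^(Lᵢ/10) = 30·10^(58.7/10) + 60·10^(60.7/10) + 40·10^(81.4/10) = 5.614e+09.
L_eq = 10·log₁₀(5.614e+09/130) = 76.35 dB.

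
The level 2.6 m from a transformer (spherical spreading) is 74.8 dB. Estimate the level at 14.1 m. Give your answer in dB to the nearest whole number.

Spherical spreading from a point source gives a 20·log₁₀(r₂/r₁) drop.
L₂ = 74.8 − 20·log₁₀(14.1/2.6) = 74.8 − 14.685 = 60.12 dB.

60 dB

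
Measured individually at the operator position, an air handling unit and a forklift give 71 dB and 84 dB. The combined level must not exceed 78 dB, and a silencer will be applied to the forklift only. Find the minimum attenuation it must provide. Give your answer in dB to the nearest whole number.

7 dB

Everything except the forklift sums to 10^(71/10) = 1.259e+07 in linear terms, 71.00 dB.
To meet 78 dB overall, the treated forklift may contribute at most 10^(78/10) − 1.259e+07 = 5.051e+07, i.e. 77.03 dB.
Required insertion loss = 84 − 77.03 = 6.97 dB.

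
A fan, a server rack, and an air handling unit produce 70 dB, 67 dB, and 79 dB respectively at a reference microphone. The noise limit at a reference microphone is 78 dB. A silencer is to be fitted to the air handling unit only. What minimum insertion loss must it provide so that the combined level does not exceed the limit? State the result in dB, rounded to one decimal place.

2.2 dB

The untreated sources together contribute 10^(70/10) + 10^(67/10) = 1.501e+07, i.e. 71.76 dB.
To meet 78 dB overall, the treated air handling unit may contribute at most 10^(78/10) − 1.501e+07 = 4.808e+07, i.e. 76.82 dB.
So the air handling unit must be reduced from 79 to 76.82 dB: IL = 2.18 dB.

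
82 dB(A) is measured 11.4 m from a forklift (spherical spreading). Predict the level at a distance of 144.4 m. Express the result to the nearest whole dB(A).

60 dB(A)

Spherical spreading from a point source gives a 20·log₁₀(r₂/r₁) drop.
L₂ = 82 − 20·log₁₀(144.4/11.4) = 82 − 22.053 = 59.95 dB(A).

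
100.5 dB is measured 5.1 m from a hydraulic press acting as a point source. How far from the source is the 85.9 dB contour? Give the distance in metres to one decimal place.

Point-source spreading drops the level by 20·log₁₀(r₂/r₁); inverting, r₂/r₁ = 10^(ΔL/20).
r₂ = 5.1·10^((100.5−85.9)/20) = 5.1·10^(14.6/20) = 27.39 m.

27.4 m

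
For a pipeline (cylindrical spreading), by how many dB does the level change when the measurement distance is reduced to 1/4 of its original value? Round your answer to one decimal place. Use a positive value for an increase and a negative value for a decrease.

With cylindrical spreading the level changes by −10·log₁₀(r₂/r₁).
ΔL = −10·log₁₀(0.25) = +6.02 dB.

+6.0 dB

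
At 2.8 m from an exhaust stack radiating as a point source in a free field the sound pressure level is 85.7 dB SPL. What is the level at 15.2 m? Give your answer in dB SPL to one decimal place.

71.0 dB SPL

For a point source, L₂ = L₁ − 20·log₁₀(r₂/r₁).
L₂ = 85.7 − 20·log₁₀(15.2/2.8) = 85.7 − 14.694 = 71.01 dB SPL.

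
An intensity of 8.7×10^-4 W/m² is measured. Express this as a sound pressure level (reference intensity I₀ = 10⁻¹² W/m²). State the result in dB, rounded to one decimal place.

89.4 dB

L = 10·log₁₀(I/I₀) = 10·log₁₀(8.7×10^-4/10⁻¹²) = 10·log₁₀(8.7×10^8).
L = 10·(0.9395 + 8) = 89.40 dB.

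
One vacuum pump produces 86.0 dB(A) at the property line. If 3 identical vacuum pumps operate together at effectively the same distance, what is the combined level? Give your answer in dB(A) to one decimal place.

90.8 dB(A)

L_total = L₁ + 10·log₁₀ N for N identical incoherent sources.
L_total = 86.0 + 10·log₁₀(3) = 86.0 + 4.771 = 90.77 dB(A).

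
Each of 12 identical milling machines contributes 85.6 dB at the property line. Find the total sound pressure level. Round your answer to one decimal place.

With 12 equal, uncorrelated contributions the intensity is 12× that of one unit, giving a rise of 10·log₁₀ 12.
L_total = 85.6 + 10·log₁₀(12) = 85.6 + 10.792 = 96.39 dB.

96.4 dB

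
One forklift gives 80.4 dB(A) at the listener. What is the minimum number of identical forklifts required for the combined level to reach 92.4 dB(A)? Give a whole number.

16

N identical sources give L₁ + 10·log₁₀ N, so require 10·log₁₀ N ≥ 92.4 − 80.4 = 12.0 dB.
N ≥ 10^(12.0/10) = 15.849, so N = 16.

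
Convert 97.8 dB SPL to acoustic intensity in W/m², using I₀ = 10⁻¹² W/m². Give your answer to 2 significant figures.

0.0060 W/m²

I = I₀·10^(L/10) = 10⁻¹² × 10^(97.8/10) = 10^(-2.220).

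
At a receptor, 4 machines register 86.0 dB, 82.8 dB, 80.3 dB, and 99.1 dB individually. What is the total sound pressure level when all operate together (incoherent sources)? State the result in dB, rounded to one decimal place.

For uncorrelated sources the intensities add, so convert each level to linear form, sum, and take 10·log₁₀ of the total.
Σ 10^(L/10) = 10^(86.0/10) + 10^(82.8/10) + 10^(80.3/10) + 10^(99.1/10) = 8.824e+09.
L_total = 10·log₁₀(8.824e+09) = 99.46 dB.

99.5 dB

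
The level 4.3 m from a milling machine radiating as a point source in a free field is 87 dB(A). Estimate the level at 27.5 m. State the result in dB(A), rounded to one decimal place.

For a point source, L₂ = L₁ − 20·log₁₀(r₂/r₁).
L₂ = 87 − 20·log₁₀(27.5/4.3) = 87 − 16.117 = 70.88 dB(A).

70.9 dB(A)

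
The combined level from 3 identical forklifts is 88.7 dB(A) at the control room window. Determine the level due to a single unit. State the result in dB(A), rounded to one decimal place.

83.9 dB(A)

For N identical incoherent sources L_total = L₁ + 10·log₁₀ N, so L₁ = 88.7 − 10·log₁₀(3) = 88.7 − 4.771.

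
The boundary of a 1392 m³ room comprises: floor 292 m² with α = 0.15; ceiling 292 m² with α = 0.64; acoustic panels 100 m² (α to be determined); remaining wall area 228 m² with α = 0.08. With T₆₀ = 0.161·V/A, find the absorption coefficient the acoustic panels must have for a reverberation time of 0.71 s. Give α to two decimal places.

Required total absorption A = 0.161·1392/0.71 = 315.65 m².
Absorption from the other surfaces = 292·0.15 + 292·0.64 + 228·0.08 = 248.92 m², so the acoustic panels must supply 66.73 m² over 100 m².
α = 66.73/100 = 0.667.

0.67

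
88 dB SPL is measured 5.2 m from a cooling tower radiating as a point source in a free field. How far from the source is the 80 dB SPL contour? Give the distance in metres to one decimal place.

13.1 m

For a point source L₁ − L₂ = 20·log₁₀(r₂/r₁), so r₂ = r₁·10^((L₁−L₂)/20).
r₂ = 5.2·10^((88−80)/20) = 5.2·10^(8.0/20) = 13.06 m.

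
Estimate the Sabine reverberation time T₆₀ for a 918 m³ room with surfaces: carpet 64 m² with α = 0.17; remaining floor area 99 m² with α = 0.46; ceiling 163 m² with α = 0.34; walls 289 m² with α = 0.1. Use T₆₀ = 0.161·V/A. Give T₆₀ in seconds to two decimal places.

1.05 s

Summing Sᵢαᵢ: 64·0.17 + 99·0.46 + 163·0.34 + 289·0.1 = 140.74 m².
T₆₀ = 0.161·V/A = 0.161·918/140.74 = 1.050 s.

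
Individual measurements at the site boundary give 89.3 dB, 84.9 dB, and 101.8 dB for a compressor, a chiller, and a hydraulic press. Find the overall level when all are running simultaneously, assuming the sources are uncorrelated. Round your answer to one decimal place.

102.1 dB

Incoherent sources combine by intensity addition: L_total = 10·log₁₀(Σ 10^(L_i/10)).
Σ 10^(L/10) = 10^(89.3/10) + 10^(84.9/10) + 10^(101.8/10) = 1.630e+10.
L_total = 10·log₁₀(1.630e+10) = 102.12 dB.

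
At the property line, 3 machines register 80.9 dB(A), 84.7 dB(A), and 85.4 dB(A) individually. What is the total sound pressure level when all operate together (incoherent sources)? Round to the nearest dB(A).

89 dB(A)

For uncorrelated sources the intensities add, so convert each level to linear form, sum, and take 10·log₁₀ of the total.
Σ 10^(L/10) = 10^(80.9/10) + 10^(84.7/10) + 10^(85.4/10) = 7.649e+08.
L_total = 10·log₁₀(7.649e+08) = 88.84 dB(A).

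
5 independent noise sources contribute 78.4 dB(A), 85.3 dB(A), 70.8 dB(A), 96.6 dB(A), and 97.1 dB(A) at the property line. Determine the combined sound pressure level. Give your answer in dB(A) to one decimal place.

100.1 dB(A)

Incoherent sources combine by intensity addition: L_total = 10·log₁₀(Σ 10^(L_i/10)).
Σ 10^(L/10) = 10^(78.4/10) + 10^(85.3/10) + 10^(70.8/10) + 10^(96.6/10) + 10^(97.1/10) = 1.012e+10.
L_total = 10·log₁₀(1.012e+10) = 100.05 dB(A).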